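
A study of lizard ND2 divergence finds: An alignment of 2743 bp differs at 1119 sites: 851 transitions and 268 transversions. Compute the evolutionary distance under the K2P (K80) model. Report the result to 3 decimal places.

0.688

P = 851/2743 ≈ 0.310244 and Q = 268/2743 ≈ 0.097703.
Under the Kimura two-parameter model, d = −½ ln(1 − 2P − Q) − ¼ ln(1 − 2Q).
1 − 2P − Q = 0.281809, giving −½ ln(0.281809) = 0.633263.
1 − 2Q = 0.804594, giving −¼ ln(0.804594) = 0.054354.
d = 0.633263 + 0.054354 = 0.687617.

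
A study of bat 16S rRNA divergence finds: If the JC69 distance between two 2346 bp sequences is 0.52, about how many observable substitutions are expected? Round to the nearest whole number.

880

Invert JC69: p = (3/4)(1 − e^(−4d/3)) = 0.75 × (1 − e^(-0.693333)) = 0.75 × (1 − 0.499907) = 0.375070.
Expected differing sites = pL ≈ 0.375070 × 2346 = 879.91422 ≈ 880.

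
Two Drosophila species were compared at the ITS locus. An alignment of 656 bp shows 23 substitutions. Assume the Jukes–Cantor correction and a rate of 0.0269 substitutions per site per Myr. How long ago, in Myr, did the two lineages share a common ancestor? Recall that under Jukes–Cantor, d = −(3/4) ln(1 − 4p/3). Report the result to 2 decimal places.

p = 23/656 ≈ 0.035061.
d = −(3/4) ln(1 − 4p/3) = −0.75 ln(1 − 0.046748) = −0.75 ln(0.953252)
  = −0.75 × (-0.047876) = 0.035907 substitutions/site.
Under a molecular clock d = 2μt, so t = d/(2μ) = 0.035907 / (2 × 0.0269) = 0.67 Myr.

0.67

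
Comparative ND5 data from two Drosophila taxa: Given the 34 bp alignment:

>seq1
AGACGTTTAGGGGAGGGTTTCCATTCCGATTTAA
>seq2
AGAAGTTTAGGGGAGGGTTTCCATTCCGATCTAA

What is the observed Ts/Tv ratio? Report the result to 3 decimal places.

Transitions are A↔G and C↔T; transversions are all other mismatches.
Transitions: 1. Transversions: 1.
R = 1/1 = 1.000.

1.000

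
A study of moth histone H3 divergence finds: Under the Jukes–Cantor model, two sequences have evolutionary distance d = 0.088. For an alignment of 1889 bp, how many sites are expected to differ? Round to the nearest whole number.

157

Invert JC69: p = (3/4)(1 − e^(−4d/3)) = 0.75 × (1 − e^(-0.117333)) = 0.75 × (1 − 0.889289) = 0.083033.
Expected differing sites = pL ≈ 0.083033 × 1889 = 156.849337 ≈ 157.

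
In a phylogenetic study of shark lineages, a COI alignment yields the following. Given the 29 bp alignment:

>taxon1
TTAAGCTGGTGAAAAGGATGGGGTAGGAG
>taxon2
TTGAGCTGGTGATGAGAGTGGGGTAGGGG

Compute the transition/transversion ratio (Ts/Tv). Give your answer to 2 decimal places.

Transitions are A↔G and C↔T; transversions are all other mismatches.
Transitions: 5. Transversions: 1.
R = 5/1 = 5.00.

5.00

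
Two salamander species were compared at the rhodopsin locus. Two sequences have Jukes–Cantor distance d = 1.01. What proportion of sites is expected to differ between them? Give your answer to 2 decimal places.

0.55

p = (3/4)(1 − e^(−4d/3)) = 0.75 × (1 − e^(-1.346667)) = 0.75 × (1 − 0.260106) = 0.554921.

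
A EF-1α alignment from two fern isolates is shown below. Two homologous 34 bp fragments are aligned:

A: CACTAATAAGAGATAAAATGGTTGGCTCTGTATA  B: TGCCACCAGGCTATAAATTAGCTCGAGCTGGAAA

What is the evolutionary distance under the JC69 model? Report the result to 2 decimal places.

The sequences differ at 16 of 34 sites, so p = 16/34 ≈ 0.470588.
d = −(3/4) ln(1 − 4p/3) = −0.75 ln(1 − 0.627451) = −0.75 ln(0.372549)
  = −0.75 × (-0.987387) = 0.740540 substitutions/site.

0.74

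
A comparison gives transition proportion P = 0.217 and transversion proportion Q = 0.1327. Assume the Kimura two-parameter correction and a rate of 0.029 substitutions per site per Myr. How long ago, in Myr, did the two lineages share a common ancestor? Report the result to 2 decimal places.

8.54

Under the Kimura two-parameter model, d = −½ ln(1 − 2P − Q) − ¼ ln(1 − 2Q).
1 − 2P − Q = 0.4333, giving −½ ln(0.4333) = 0.418162.
1 − 2Q = 0.7346, giving −¼ ln(0.7346) = 0.077107.
d = 0.418162 + 0.077107 = 0.495269.
Under a molecular clock d = 2μt, so t = d/(2μ) = 0.495269 / (2 × 0.029) = 8.54 Myr.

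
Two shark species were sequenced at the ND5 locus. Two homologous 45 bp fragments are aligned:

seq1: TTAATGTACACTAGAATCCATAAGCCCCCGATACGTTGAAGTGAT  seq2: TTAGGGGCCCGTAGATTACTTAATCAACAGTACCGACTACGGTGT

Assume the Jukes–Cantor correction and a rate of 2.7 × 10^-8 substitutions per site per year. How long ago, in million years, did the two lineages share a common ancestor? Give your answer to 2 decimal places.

15.89

The sequences differ at 23 of 45 sites, so p = 23/45 ≈ 0.511111.
d = −(3/4) ln(1 − 4p/3) = −0.75 ln(1 − 0.681481) = −0.75 ln(0.318519)
  = −0.75 × (-1.144073) = 0.858055 substitutions/site.
Under a molecular clock d = 2μt, so t = d/(2μ) = 0.858055 / (2 × 2.7 × 10^-8) = 15.89 million years.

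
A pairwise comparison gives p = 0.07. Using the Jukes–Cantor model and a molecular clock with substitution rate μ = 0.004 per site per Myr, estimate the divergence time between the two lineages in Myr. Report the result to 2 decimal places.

d = −(3/4) ln(1 − 4p/3) = −0.75 ln(1 − 0.093333) = −0.75 ln(0.906667)
  = −0.75 × (-0.097980) = 0.073485 substitutions/site.
Under a molecular clock d = 2μt, so t = d/(2μ) = 0.073485 / (2 × 0.004) = 9.19 Myr.

9.19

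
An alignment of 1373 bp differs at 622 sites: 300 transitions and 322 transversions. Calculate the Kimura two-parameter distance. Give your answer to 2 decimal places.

P = 300/1373 ≈ 0.2185 and Q = 322/1373 ≈ 0.234523.
Under the Kimura two-parameter model, d = −½ ln(1 − 2P − Q) − ¼ ln(1 − 2Q).
1 − 2P − Q = 0.328477, giving −½ ln(0.328477) = 0.556644.
1 − 2Q = 0.530954, giving −¼ ln(0.530954) = 0.158270.
d = 0.556644 + 0.158270 = 0.714914.

0.71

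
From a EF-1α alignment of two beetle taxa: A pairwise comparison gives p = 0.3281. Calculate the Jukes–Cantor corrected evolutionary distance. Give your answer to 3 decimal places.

0.431

d = −(3/4) ln(1 − 4p/3) = −0.75 ln(1 − 0.437467) = −0.75 ln(0.562533)
  = −0.75 × (-0.575305) = 0.431479 substitutions/site.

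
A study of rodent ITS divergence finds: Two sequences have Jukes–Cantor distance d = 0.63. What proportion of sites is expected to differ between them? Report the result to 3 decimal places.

p = (3/4)(1 − e^(−4d/3)) = 0.75 × (1 − e^(-0.84)) = 0.75 × (1 − 0.431711) = 0.426217.

0.426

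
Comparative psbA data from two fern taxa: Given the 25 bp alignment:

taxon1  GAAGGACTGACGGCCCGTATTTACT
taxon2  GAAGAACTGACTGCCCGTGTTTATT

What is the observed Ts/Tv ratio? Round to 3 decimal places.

Transitions are A↔G and C↔T; transversions are all other mismatches.
Transitions: 3. Transversions: 1.
R = 3/1 = 3.000.

3.000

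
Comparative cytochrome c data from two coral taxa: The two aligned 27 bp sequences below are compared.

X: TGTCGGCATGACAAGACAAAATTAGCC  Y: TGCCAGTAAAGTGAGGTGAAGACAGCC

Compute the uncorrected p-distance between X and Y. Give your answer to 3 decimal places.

The sequences differ at 14 of 27 positions.
p = 14/27 = 0.518518… ≈ 0.519 (to 3 d.p.).

0.519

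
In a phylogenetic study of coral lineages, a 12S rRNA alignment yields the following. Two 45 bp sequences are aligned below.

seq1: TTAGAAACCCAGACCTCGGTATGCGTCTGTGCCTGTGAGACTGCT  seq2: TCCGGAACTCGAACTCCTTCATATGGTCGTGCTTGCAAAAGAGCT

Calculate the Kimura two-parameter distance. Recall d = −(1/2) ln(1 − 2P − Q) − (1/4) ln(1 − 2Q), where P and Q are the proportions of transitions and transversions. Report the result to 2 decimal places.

1.01

Of 45 sites, 16 differences are transitions and 6 are transversions, so P = 16/45 ≈ 0.355556 and Q = 6/45 ≈ 0.133333.
Under the Kimura two-parameter model, d = −½ ln(1 − 2P − Q) − ¼ ln(1 − 2Q).
1 − 2P − Q = 0.155555, giving −½ ln(0.155555) = 0.930378.
1 − 2Q = 0.733334, giving −¼ ln(0.733334) = 0.077539.
d = 0.930378 + 0.077539 = 1.007917.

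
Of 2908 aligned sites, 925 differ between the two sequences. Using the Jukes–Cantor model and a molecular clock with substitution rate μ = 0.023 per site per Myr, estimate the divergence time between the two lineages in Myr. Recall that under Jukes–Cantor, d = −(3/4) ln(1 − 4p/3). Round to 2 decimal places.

9.00

p = 925/2908 ≈ 0.318088.
d = −(3/4) ln(1 − 4p/3) = −0.75 ln(1 − 0.424117) = −0.75 ln(0.575883)
  = −0.75 × (-0.551851) = 0.413888 substitutions/site.
Under a molecular clock d = 2μt, so t = d/(2μ) = 0.413888 / (2 × 0.023) = 9.00 Myr.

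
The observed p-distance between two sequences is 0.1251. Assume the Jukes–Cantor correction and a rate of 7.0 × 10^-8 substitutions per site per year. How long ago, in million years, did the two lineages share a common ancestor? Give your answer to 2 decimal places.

d = −(3/4) ln(1 − 4p/3) = −0.75 ln(1 − 0.1668) = −0.75 ln(0.8332)
  = −0.75 × (-0.182482) = 0.136862 substitutions/site.
Under a molecular clock d = 2μt, so t = d/(2μ) = 0.136862 / (2 × 7.0 × 10^-8) = 0.98 million years.

0.98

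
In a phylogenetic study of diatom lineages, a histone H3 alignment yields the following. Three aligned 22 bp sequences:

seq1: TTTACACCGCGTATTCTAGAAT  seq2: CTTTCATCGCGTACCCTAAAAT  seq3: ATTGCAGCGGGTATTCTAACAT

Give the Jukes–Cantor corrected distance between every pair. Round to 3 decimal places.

seq1–seq2: 6/22 sites differ → p ≈ 0.272727, d = −0.75 ln(1 − 0.363636) = 0.338988 ≈ 0.339.
seq1–seq3: 6/22 sites differ → p ≈ 0.272727, d = −0.75 ln(1 − 0.363636) = 0.338988 ≈ 0.339.
seq2–seq3: 7/22 sites differ → p ≈ 0.318182, d = −0.75 ln(1 − 0.424243) = 0.414052 ≈ 0.414.

d(seq1,seq2) = 0.339, d(seq1,seq3) = 0.339, d(seq2,seq3) = 0.414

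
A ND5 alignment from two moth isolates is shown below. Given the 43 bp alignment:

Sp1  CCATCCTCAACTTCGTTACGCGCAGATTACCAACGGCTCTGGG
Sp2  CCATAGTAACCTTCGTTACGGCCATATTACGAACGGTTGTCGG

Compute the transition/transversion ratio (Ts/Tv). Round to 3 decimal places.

0.100

Transitions are A↔G and C↔T; transversions are all other mismatches.
Transitions: 1. Transversions: 10.
R = 1/10 = 0.100.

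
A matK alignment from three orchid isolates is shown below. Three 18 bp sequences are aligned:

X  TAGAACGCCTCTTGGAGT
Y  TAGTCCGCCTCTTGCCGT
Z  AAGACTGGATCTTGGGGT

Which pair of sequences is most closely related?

X–Y: 4/18 differ, p = 0.222, d = 0.264.
X–Z: 6/18 differ, p = 0.333, d = 0.441.
Y–Z: 7/18 differ, p = 0.389, d = 0.548.
The smallest distance is between X and Y.

X and Y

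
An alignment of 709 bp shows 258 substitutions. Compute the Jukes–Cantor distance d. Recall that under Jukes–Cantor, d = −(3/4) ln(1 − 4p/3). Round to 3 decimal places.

0.498

p = 258/709 ≈ 0.363893.
d = −(3/4) ln(1 − 4p/3) = −0.75 ln(1 − 0.485191) = −0.75 ln(0.514809)
  = −0.75 × (-0.663959) = 0.497969 substitutions/site.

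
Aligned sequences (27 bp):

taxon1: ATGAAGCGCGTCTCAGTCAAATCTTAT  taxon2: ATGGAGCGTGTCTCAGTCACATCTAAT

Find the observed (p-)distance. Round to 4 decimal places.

The sequences differ at 4 of 27 positions (sites 4, 9, 20, 25).
p = 4/27 = 0.148148… ≈ 0.1481 (to 4 d.p.).

0.1481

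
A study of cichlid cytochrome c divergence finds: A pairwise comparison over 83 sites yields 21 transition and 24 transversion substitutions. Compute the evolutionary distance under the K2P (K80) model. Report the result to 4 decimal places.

P = 21/83 ≈ 0.253012 and Q = 24/83 ≈ 0.289157.
Under the Kimura two-parameter model, d = −½ ln(1 − 2P − Q) − ¼ ln(1 − 2Q).
1 − 2P − Q = 0.204819, giving −½ ln(0.204819) = 0.792814.
1 − 2Q = 0.421686, giving −¼ ln(0.421686) = 0.215874.
d = 0.792814 + 0.215874 = 1.008688.

1.0087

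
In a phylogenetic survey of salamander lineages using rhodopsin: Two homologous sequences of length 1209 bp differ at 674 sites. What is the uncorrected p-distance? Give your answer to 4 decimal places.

0.5575

p = 674/1209 = 0.557485… ≈ 0.5575 (to 4 d.p.).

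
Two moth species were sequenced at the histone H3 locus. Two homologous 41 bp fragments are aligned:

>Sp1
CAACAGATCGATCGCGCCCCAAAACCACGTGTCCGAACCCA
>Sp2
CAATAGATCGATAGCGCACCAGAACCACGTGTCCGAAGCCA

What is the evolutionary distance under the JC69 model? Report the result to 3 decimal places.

0.133

The sequences differ at 5 of 41 sites (4, 13, 18, 22, 38), so p = 5/41 ≈ 0.121951.
d = −(3/4) ln(1 − 4p/3) = −0.75 ln(1 − 0.162601) = −0.75 ln(0.837399)
  = −0.75 × (-0.177455) = 0.133091 substitutions/site.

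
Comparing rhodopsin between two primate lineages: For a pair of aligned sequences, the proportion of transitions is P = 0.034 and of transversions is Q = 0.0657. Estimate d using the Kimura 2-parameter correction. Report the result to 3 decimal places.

Under the Kimura two-parameter model, d = −½ ln(1 − 2P − Q) − ¼ ln(1 − 2Q).
1 − 2P − Q = 0.8663, giving −½ ln(0.8663) = 0.071762.
1 − 2Q = 0.8686, giving −¼ ln(0.8686) = 0.035218.
d = 0.071762 + 0.035218 = 0.106980.

0.107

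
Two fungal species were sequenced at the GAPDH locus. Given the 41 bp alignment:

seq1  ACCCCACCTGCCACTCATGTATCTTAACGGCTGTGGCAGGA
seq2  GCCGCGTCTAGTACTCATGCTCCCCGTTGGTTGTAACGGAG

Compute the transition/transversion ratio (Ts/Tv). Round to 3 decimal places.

4.250

Transitions are A↔G and C↔T; transversions are all other mismatches.
Transitions: 17. Transversions: 4.
R = 17/4 = 4.250.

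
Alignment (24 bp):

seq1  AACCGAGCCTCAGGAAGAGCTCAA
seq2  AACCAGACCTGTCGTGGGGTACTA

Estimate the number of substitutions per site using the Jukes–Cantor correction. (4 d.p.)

0.8240

The sequences differ at 12 of 24 sites, so p = 12/24 = 0.5.
d = −(3/4) ln(1 − 4p/3) = −0.75 ln(1 − 0.666667) = −0.75 ln(0.333333)
  = −0.75 × (-1.098613) = 0.823960 substitutions/site.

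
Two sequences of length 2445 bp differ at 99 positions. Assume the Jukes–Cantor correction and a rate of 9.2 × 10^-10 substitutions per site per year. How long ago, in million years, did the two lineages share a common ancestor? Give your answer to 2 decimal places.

p = 99/2445 ≈ 0.040491.
d = −(3/4) ln(1 − 4p/3) = −0.75 ln(1 − 0.053988) = −0.75 ln(0.946012)
  = −0.75 × (-0.055500) = 0.041625 substitutions/site.
Under a molecular clock d = 2μt, so t = d/(2μ) = 0.041625 / (2 × 9.2 × 10^-10) = 22.62 million years.

22.62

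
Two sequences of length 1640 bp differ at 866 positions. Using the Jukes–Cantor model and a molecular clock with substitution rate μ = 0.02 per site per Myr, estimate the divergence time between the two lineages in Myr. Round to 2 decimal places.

p = 866/1640 ≈ 0.528049.
d = −(3/4) ln(1 − 4p/3) = −0.75 ln(1 − 0.704065) = −0.75 ln(0.295935)
  = −0.75 × (-1.217615) = 0.913211 substitutions/site.
Under a molecular clock d = 2μt, so t = d/(2μ) = 0.913211 / (2 × 0.02) = 22.83 Myr.

22.83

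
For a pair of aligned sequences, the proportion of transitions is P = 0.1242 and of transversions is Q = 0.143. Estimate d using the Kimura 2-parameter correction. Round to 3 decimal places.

Under the Kimura two-parameter model, d = −½ ln(1 − 2P − Q) − ¼ ln(1 − 2Q).
1 − 2P − Q = 0.6086, giving −½ ln(0.6086) = 0.248297.
1 − 2Q = 0.714, giving −¼ ln(0.714) = 0.084218.
d = 0.248297 + 0.084218 = 0.332515.

0.333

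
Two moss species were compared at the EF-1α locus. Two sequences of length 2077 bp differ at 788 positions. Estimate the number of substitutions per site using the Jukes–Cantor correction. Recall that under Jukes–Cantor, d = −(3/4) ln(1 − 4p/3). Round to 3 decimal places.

0.529

p = 788/2077 ≈ 0.379393.
d = −(3/4) ln(1 − 4p/3) = −0.75 ln(1 − 0.505857) = −0.75 ln(0.494143)
  = −0.75 × (-0.704930) = 0.528698 substitutions/site.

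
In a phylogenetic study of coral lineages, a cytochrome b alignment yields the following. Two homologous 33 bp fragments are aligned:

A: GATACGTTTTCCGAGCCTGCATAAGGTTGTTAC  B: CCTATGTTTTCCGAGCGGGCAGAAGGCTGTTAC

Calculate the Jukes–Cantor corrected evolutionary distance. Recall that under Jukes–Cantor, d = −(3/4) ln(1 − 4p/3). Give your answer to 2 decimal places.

The sequences differ at 7 of 33 sites (1, 2, 5, 17, 18, 22, 27), so p = 7/33 ≈ 0.212121.
d = −(3/4) ln(1 − 4p/3) = −0.75 ln(1 − 0.282828) = −0.75 ln(0.717172)
  = −0.75 × (-0.332440) = 0.249330 substitutions/site.

0.25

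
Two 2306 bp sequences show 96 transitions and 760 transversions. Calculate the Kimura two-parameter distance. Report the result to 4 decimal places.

P = 96/2306 ≈ 0.041631 and Q = 760/2306 ≈ 0.329575.
Under the Kimura two-parameter model, d = −½ ln(1 − 2P − Q) − ¼ ln(1 − 2Q).
1 − 2P − Q = 0.587163, giving −½ ln(0.587163) = 0.266226.
1 − 2Q = 0.34085, giving −¼ ln(0.34085) = 0.269078.
d = 0.266226 + 0.269078 = 0.535304.

0.5353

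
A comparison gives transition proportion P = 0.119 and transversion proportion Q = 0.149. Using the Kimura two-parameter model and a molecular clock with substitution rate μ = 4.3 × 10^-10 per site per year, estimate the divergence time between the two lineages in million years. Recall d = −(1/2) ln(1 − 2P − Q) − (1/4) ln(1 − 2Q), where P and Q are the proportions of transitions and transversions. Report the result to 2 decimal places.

387.38

Under the Kimura two-parameter model, d = −½ ln(1 − 2P − Q) − ¼ ln(1 − 2Q).
1 − 2P − Q = 0.613, giving −½ ln(0.613) = 0.244695.
1 − 2Q = 0.702, giving −¼ ln(0.702) = 0.088455.
d = 0.244695 + 0.088455 = 0.333150.
Under a molecular clock d = 2μt, so t = d/(2μ) = 0.333150 / (2 × 4.3 × 10^-10) = 387.38 million years.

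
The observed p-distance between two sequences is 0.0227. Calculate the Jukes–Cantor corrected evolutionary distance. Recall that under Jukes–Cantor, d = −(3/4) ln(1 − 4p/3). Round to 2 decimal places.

d = −(3/4) ln(1 − 4p/3) = −0.75 ln(1 − 0.030267) = −0.75 ln(0.969733)
  = −0.75 × (-0.030735) = 0.023051 substitutions/site.

0.02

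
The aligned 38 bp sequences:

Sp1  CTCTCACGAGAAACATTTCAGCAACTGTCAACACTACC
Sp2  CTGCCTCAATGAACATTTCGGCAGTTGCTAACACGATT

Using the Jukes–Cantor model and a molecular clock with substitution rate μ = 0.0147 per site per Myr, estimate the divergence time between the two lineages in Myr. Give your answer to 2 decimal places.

17.24

The sequences differ at 14 of 38 sites, so p = 14/38 ≈ 0.368421.
d = −(3/4) ln(1 − 4p/3) = −0.75 ln(1 − 0.491228) = −0.75 ln(0.508772)
  = −0.75 × (-0.675755) = 0.506816 substitutions/site.
Under a molecular clock d = 2μt, so t = d/(2μ) = 0.506816 / (2 × 0.0147) = 17.24 Myr.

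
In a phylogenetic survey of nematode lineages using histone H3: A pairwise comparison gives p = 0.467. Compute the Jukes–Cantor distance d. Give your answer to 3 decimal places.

0.731

d = −(3/4) ln(1 − 4p/3) = −0.75 ln(1 − 0.622667) = −0.75 ln(0.377333)
  = −0.75 × (-0.974627) = 0.730970 substitutions/site.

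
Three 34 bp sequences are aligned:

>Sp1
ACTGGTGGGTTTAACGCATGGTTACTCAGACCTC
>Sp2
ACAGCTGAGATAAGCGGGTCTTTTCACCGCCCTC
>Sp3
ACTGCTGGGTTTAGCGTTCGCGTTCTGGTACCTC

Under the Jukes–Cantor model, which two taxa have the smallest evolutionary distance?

Sp1 and Sp3

Sp1–Sp2: 14/34 differ, p = 0.412, d = 0.597.
Sp1–Sp3: 11/34 differ, p = 0.324, d = 0.423.
Sp2–Sp3: 15/34 differ, p = 0.441, d = 0.665.
The smallest distance is between Sp1 and Sp3.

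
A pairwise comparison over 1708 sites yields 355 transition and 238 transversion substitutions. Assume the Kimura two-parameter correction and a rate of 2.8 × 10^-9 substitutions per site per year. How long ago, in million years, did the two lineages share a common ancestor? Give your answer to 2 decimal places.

P = 355/1708 ≈ 0.207845 and Q = 238/1708 ≈ 0.139344.
Under the Kimura two-parameter model, d = −½ ln(1 − 2P − Q) − ¼ ln(1 − 2Q).
1 − 2P − Q = 0.444966, giving −½ ln(0.444966) = 0.404879.
1 − 2Q = 0.721312, giving −¼ ln(0.721312) = 0.081671.
d = 0.404879 + 0.081671 = 0.486550.
Under a molecular clock d = 2μt, so t = d/(2μ) = 0.486550 / (2 × 2.8 × 10^-9) = 86.88 million years.

86.88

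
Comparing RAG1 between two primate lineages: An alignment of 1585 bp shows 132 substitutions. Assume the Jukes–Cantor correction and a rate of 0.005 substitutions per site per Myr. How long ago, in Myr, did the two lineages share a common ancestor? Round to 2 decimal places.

8.83

p = 132/1585 ≈ 0.083281.
d = −(3/4) ln(1 − 4p/3) = −0.75 ln(1 − 0.111041) = −0.75 ln(0.888959)
  = −0.75 × (-0.117704) = 0.088278 substitutions/site.
Under a molecular clock d = 2μt, so t = d/(2μ) = 0.088278 / (2 × 0.005) = 8.83 Myr.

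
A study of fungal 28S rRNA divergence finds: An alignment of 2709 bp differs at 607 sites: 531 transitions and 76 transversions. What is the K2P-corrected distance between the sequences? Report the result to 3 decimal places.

P = 531/2709 ≈ 0.196013 and Q = 76/2709 ≈ 0.028055.
Under the Kimura two-parameter model, d = −½ ln(1 − 2P − Q) − ¼ ln(1 − 2Q).
1 − 2P − Q = 0.579919, giving −½ ln(0.579919) = 0.272433.
1 − 2Q = 0.94389, giving −¼ ln(0.94389) = 0.014436.
d = 0.272433 + 0.014436 = 0.286869.

0.287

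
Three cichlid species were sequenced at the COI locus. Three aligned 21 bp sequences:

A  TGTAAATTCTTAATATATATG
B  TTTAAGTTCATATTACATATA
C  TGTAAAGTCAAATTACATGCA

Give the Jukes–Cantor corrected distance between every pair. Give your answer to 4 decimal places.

d(A,B) = 0.3597, d(A,C) = 0.5319, d(B,C) = 0.3597

A–B: 6/21 sites differ → p ≈ 0.285714, d = −0.75 ln(1 − 0.380952) = 0.359679 ≈ 0.3597.
A–C: 8/21 sites differ → p ≈ 0.380952, d = −0.75 ln(1 − 0.507936) = 0.531860 ≈ 0.5319.
B–C: 6/21 sites differ → p ≈ 0.285714, d = −0.75 ln(1 − 0.380952) = 0.359679 ≈ 0.3597.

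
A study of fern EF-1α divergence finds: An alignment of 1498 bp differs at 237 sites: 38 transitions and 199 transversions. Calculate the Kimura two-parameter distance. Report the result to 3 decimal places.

P = 38/1498 ≈ 0.025367 and Q = 199/1498 ≈ 0.132844.
Under the Kimura two-parameter model, d = −½ ln(1 − 2P − Q) − ¼ ln(1 − 2Q).
1 − 2P − Q = 0.816422, giving −½ ln(0.816422) = 0.101412.
1 − 2Q = 0.734312, giving −¼ ln(0.734312) = 0.077205.
d = 0.101412 + 0.077205 = 0.178617.

0.179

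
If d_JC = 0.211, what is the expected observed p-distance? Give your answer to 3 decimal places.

p = (3/4)(1 − e^(−4d/3)) = 0.75 × (1 − e^(-0.281333)) = 0.75 × (1 − 0.754777) = 0.183917.

0.184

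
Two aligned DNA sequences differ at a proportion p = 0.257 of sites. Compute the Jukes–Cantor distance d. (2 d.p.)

0.31

d = −(3/4) ln(1 − 4p/3) = −0.75 ln(1 − 0.342667) = −0.75 ln(0.657333)
  = −0.75 × (-0.419565) = 0.314674 substitutions/site.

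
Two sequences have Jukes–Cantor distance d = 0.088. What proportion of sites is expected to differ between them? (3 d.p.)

0.083

p = (3/4)(1 − e^(−4d/3)) = 0.75 × (1 − e^(-0.117333)) = 0.75 × (1 − 0.889289) = 0.083033.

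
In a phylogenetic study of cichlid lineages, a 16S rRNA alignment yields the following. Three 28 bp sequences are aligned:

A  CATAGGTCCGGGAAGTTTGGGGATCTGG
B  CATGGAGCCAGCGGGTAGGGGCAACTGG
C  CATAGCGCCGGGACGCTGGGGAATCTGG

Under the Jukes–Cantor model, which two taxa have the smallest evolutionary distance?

A and C

A–B: 11/28 differ, p = 0.393, d = 0.556.
A–C: 6/28 differ, p = 0.214, d = 0.252.
B–C: 10/28 differ, p = 0.357, d = 0.485.
The smallest distance is between A and C.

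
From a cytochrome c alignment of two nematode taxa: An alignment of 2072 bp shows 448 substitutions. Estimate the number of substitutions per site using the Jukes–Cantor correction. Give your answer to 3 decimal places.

p = 448/2072 ≈ 0.216216.
d = −(3/4) ln(1 − 4p/3) = −0.75 ln(1 − 0.288288) = −0.75 ln(0.711712)
  = −0.75 × (-0.340082) = 0.255062 substitutions/site.

0.255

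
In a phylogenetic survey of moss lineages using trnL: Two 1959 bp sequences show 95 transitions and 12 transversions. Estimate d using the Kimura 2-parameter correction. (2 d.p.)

P = 95/1959 ≈ 0.048494 and Q = 12/1959 ≈ 0.006126.
Under the Kimura two-parameter model, d = −½ ln(1 − 2P − Q) − ¼ ln(1 − 2Q).
1 − 2P − Q = 0.896886, giving −½ ln(0.896886) = 0.054413.
1 − 2Q = 0.987748, giving −¼ ln(0.987748) = 0.003082.
d = 0.054413 + 0.003082 = 0.057495.

0.06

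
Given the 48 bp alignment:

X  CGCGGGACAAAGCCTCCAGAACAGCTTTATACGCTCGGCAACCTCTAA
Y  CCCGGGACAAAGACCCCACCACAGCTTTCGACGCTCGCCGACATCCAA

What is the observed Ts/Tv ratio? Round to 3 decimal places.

0.375

Transitions are A↔G and C↔T; transversions are all other mismatches.
Transitions: 3. Transversions: 8.
R = 3/8 = 0.375.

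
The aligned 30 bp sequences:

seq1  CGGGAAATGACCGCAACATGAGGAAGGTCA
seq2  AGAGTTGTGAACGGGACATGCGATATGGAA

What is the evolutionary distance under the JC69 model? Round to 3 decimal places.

The sequences differ at 14 of 30 sites, so p = 14/30 ≈ 0.466667.
d = −(3/4) ln(1 − 4p/3) = −0.75 ln(1 − 0.622223) = −0.75 ln(0.377777)
  = −0.75 × (-0.973451) = 0.730088 substitutions/site.

0.730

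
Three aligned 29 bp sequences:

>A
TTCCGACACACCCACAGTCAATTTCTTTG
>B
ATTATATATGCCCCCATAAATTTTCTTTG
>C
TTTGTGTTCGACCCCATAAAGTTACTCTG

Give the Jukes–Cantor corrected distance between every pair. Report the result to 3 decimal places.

d(A,B) = 0.602, d(A,C) = 0.878, d(B,C) = 0.401

A–B: 12/29 sites differ → p ≈ 0.413793, d = −0.75 ln(1 − 0.551724) = 0.601760 ≈ 0.602.
A–C: 15/29 sites differ → p ≈ 0.517241, d = −0.75 ln(1 − 0.689655) = 0.877553 ≈ 0.878.
B–C: 9/29 sites differ → p ≈ 0.310345, d = −0.75 ln(1 − 0.413793) = 0.400562 ≈ 0.401.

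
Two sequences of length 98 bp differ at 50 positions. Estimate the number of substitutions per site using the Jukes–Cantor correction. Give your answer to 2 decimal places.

p = 50/98 ≈ 0.510204.
d = −(3/4) ln(1 − 4p/3) = −0.75 ln(1 − 0.680272) = −0.75 ln(0.319728)
  = −0.75 × (-1.140285) = 0.855214 substitutions/site.

0.86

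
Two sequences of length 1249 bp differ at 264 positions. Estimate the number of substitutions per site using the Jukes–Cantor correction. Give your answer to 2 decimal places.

0.25

p = 264/1249 ≈ 0.211369.
d = −(3/4) ln(1 − 4p/3) = −0.75 ln(1 − 0.281825) = −0.75 ln(0.718175)
  = −0.75 × (-0.331042) = 0.248282 substitutions/site.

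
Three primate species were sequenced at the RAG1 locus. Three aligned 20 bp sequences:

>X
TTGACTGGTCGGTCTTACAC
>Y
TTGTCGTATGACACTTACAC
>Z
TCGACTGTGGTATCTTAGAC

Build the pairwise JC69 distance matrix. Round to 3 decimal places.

X–Y: 8/20 sites differ → p = 0.4, d = −0.75 ln(1 − 0.533333) = 0.571605 ≈ 0.572.
X–Z: 7/20 sites differ → p = 0.35, d = −0.75 ln(1 − 0.466667) = 0.471457 ≈ 0.471.
Y–Z: 10/20 sites differ → p = 0.5, d = −0.75 ln(1 − 0.666667) = 0.823960 ≈ 0.824.

d(X,Y) = 0.572, d(X,Z) = 0.471, d(Y,Z) = 0.824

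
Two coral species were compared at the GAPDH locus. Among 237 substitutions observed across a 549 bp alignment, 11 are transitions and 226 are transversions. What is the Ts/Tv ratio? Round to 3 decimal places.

R = 11/226 = 0.048672… ≈ 0.049 (to 3 d.p.).

0.049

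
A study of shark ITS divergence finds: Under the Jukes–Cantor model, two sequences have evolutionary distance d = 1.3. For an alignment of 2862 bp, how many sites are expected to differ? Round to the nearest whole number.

1767

Invert JC69: p = (3/4)(1 − e^(−4d/3)) = 0.75 × (1 − e^(-1.733333)) = 0.75 × (1 − 0.176695) = 0.617479.
Expected differing sites = pL ≈ 0.617479 × 2862 = 1767.224898 ≈ 1767.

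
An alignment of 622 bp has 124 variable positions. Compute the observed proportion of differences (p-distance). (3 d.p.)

0.199

p = 124/622 = 0.199356… ≈ 0.199 (to 3 d.p.).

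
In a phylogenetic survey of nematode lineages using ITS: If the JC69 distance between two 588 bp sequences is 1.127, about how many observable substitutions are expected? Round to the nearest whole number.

Invert JC69: p = (3/4)(1 − e^(−4d/3)) = 0.75 × (1 − e^(-1.502667)) = 0.75 × (1 − 0.222536) = 0.583098.
Expected differing sites = pL ≈ 0.583098 × 588 = 342.861624 ≈ 343.

343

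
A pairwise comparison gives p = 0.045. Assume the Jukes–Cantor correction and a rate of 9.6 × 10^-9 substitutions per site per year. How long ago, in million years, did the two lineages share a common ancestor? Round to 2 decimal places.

2.42

d = −(3/4) ln(1 − 4p/3) = −0.75 ln(1 − 0.06) = −0.75 ln(0.94)
  = −0.75 × (-0.061875) = 0.046406 substitutions/site.
Under a molecular clock d = 2μt, so t = d/(2μ) = 0.046406 / (2 × 9.6 × 10^-9) = 2.42 million years.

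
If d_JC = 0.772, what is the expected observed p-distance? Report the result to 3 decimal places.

0.482

p = (3/4)(1 − e^(−4d/3)) = 0.75 × (1 − e^(-1.029333)) = 0.75 × (1 − 0.357245) = 0.482066.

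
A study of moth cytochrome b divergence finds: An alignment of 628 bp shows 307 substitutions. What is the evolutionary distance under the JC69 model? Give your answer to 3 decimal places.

p = 307/628 ≈ 0.488854.
d = −(3/4) ln(1 − 4p/3) = −0.75 ln(1 − 0.651805) = −0.75 ln(0.348195)
  = −0.75 × (-1.054993) = 0.791245 substitutions/site.

0.791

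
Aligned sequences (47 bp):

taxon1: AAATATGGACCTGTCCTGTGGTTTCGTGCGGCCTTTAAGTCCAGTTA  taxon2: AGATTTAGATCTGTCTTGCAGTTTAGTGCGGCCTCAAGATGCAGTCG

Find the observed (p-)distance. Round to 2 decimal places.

0.32

The sequences differ at 15 of 47 positions.
p = 15/47 = 0.319148… ≈ 0.32 (to 2 d.p.).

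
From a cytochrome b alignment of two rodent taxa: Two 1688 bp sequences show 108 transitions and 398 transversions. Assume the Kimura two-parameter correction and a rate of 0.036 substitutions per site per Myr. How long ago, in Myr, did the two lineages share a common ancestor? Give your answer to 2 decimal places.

P = 108/1688 ≈ 0.063981 and Q = 398/1688 ≈ 0.235782.
Under the Kimura two-parameter model, d = −½ ln(1 − 2P − Q) − ¼ ln(1 − 2Q).
1 − 2P − Q = 0.636256, giving −½ ln(0.636256) = 0.226077.
1 − 2Q = 0.528436, giving −¼ ln(0.528436) = 0.159458.
d = 0.226077 + 0.159458 = 0.385535.
Under a molecular clock d = 2μt, so t = d/(2μ) = 0.385535 / (2 × 0.036) = 5.35 Myr.

5.35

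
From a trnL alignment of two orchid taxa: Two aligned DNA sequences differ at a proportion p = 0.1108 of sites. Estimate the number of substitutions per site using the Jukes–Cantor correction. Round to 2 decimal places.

0.12

d = −(3/4) ln(1 − 4p/3) = −0.75 ln(1 − 0.147733) = −0.75 ln(0.852267)
  = −0.75 × (-0.159855) = 0.119891 substitutions/site.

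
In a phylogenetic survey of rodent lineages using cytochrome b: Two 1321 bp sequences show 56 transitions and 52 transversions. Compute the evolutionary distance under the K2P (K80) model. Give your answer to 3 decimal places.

P = 56/1321 ≈ 0.042392 and Q = 52/1321 ≈ 0.039364.
Under the Kimura two-parameter model, d = −½ ln(1 − 2P − Q) − ¼ ln(1 − 2Q).
1 − 2P − Q = 0.875852, giving −½ ln(0.875852) = 0.066279.
1 − 2Q = 0.921272, giving −¼ ln(0.921272) = 0.020500.
d = 0.066279 + 0.020500 = 0.086779.

0.087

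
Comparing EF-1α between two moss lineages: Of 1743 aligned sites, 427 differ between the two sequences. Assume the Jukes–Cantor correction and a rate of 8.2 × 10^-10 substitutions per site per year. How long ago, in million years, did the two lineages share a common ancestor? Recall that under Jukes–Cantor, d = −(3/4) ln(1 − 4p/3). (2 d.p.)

p = 427/1743 ≈ 0.24498.
d = −(3/4) ln(1 − 4p/3) = −0.75 ln(1 − 0.32664) = −0.75 ln(0.67336)
  = −0.75 × (-0.395475) = 0.296606 substitutions/site.
Under a molecular clock d = 2μt, so t = d/(2μ) = 0.296606 / (2 × 8.2 × 10^-10) = 180.86 million years.

180.86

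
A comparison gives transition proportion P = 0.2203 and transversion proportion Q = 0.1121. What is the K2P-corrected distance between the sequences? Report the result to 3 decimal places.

0.466

Under the Kimura two-parameter model, d = −½ ln(1 − 2P − Q) − ¼ ln(1 − 2Q).
1 − 2P − Q = 0.4473, giving −½ ln(0.4473) = 0.402263.
1 − 2Q = 0.7758, giving −¼ ln(0.7758) = 0.063465.
d = 0.402263 + 0.063465 = 0.465728.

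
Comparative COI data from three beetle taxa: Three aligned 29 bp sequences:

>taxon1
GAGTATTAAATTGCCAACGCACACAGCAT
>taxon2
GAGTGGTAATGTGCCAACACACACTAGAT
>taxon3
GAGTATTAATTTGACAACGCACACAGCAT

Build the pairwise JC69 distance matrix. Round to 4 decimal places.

taxon1–taxon2: 8/29 sites differ → p ≈ 0.275862, d = −0.75 ln(1 − 0.367816) = 0.343931 ≈ 0.3439.
taxon1–taxon3: 2/29 sites differ → p ≈ 0.068966, d = −0.75 ln(1 − 0.091955) = 0.072346 ≈ 0.0723.
taxon2–taxon3: 8/29 sites differ → p ≈ 0.275862, d = −0.75 ln(1 − 0.367816) = 0.343931 ≈ 0.3439.

d(taxon1,taxon2) = 0.3439, d(taxon1,taxon3) = 0.0723, d(taxon2,taxon3) = 0.3439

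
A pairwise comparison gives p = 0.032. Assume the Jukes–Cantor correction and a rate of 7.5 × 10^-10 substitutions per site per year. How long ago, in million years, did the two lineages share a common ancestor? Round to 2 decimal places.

21.80

d = −(3/4) ln(1 − 4p/3) = −0.75 ln(1 − 0.042667) = −0.75 ln(0.957333)
  = −0.75 × (-0.043604) = 0.032703 substitutions/site.
Under a molecular clock d = 2μt, so t = d/(2μ) = 0.032703 / (2 × 7.5 × 10^-10) = 21.80 million years.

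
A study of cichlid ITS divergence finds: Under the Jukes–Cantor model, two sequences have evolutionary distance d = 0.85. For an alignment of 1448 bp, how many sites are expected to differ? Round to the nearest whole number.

Invert JC69: p = (3/4)(1 − e^(−4d/3)) = 0.75 × (1 − e^(-1.133333)) = 0.75 × (1 − 0.321958) = 0.508532.
Expected differing sites = pL ≈ 0.508532 × 1448 = 736.354336 ≈ 736.

736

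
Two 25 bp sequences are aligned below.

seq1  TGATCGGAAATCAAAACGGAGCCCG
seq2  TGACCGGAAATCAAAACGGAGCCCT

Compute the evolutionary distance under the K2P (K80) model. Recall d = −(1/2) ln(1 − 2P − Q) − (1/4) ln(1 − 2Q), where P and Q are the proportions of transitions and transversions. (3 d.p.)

0.085

Of 25 sites, 1 differences are transitions and 1 are transversions, so P = 1/25 = 0.04 and Q = 1/25 = 0.04.
Under the Kimura two-parameter model, d = −½ ln(1 − 2P − Q) − ¼ ln(1 − 2Q).
1 − 2P − Q = 0.88, giving −½ ln(0.88) = 0.063917.
1 − 2Q = 0.92, giving −¼ ln(0.92) = 0.020845.
d = 0.063917 + 0.020845 = 0.084762.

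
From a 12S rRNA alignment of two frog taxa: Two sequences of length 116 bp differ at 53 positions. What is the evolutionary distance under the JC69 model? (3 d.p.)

0.705

p = 53/116 ≈ 0.456897.
d = −(3/4) ln(1 − 4p/3) = −0.75 ln(1 − 0.609196) = −0.75 ln(0.390804)
  = −0.75 × (-0.939549) = 0.704662 substitutions/site.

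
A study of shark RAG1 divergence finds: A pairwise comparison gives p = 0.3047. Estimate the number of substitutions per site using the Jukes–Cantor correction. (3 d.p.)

0.391

d = −(3/4) ln(1 − 4p/3) = −0.75 ln(1 − 0.406267) = −0.75 ln(0.593733)
  = −0.75 × (-0.521326) = 0.390995 substitutions/site.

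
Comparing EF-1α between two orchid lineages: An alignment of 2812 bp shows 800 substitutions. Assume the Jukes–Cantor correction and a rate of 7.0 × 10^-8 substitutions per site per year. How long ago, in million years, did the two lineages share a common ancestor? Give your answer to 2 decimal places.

2.56

p = 800/2812 ≈ 0.284495.
d = −(3/4) ln(1 − 4p/3) = −0.75 ln(1 − 0.379327) = −0.75 ln(0.620673)
  = −0.75 × (-0.476951) = 0.357713 substitutions/site.
Under a molecular clock d = 2μt, so t = d/(2μ) = 0.357713 / (2 × 7.0 × 10^-8) = 2.56 million years.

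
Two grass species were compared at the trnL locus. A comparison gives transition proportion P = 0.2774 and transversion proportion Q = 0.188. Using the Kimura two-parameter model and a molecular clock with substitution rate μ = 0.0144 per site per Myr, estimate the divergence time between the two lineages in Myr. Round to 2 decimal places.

27.67

Under the Kimura two-parameter model, d = −½ ln(1 − 2P − Q) − ¼ ln(1 − 2Q).
1 − 2P − Q = 0.2572, giving −½ ln(0.2572) = 0.678951.
1 − 2Q = 0.624, giving −¼ ln(0.624) = 0.117901.
d = 0.678951 + 0.117901 = 0.796852.
Under a molecular clock d = 2μt, so t = d/(2μ) = 0.796852 / (2 × 0.0144) = 27.67 Myr.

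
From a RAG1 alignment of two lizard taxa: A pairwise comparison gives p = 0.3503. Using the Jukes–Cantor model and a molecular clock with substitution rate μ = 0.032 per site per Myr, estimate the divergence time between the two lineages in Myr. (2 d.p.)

d = −(3/4) ln(1 − 4p/3) = −0.75 ln(1 − 0.467067) = −0.75 ln(0.532933)
  = −0.75 × (-0.629360) = 0.472020 substitutions/site.
Under a molecular clock d = 2μt, so t = d/(2μ) = 0.472020 / (2 × 0.032) = 7.38 Myr.

7.38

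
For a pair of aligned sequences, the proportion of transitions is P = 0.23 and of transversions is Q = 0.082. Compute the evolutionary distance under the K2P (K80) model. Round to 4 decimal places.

0.4352

Under the Kimura two-parameter model, d = −½ ln(1 − 2P − Q) − ¼ ln(1 − 2Q).
1 − 2P − Q = 0.458, giving −½ ln(0.458) = 0.390443.
1 − 2Q = 0.836, giving −¼ ln(0.836) = 0.044782.
d = 0.390443 + 0.044782 = 0.435225.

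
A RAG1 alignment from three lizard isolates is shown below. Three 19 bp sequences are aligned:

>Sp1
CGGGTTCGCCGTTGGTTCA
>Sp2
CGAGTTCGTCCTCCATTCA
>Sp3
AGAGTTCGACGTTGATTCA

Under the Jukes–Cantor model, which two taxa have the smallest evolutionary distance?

Sp1–Sp2: 6/19 differ, p = 0.316, d = 0.410.
Sp1–Sp3: 4/19 differ, p = 0.211, d = 0.247.
Sp2–Sp3: 5/19 differ, p = 0.263, d = 0.324.
The smallest distance is between Sp1 and Sp3.

Sp1 and Sp3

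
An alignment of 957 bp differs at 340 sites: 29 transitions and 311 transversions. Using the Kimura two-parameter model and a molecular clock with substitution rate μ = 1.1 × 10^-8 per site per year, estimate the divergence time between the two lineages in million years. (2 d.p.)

23.00

P = 29/957 ≈ 0.030303 and Q = 311/957 ≈ 0.324974.
Under the Kimura two-parameter model, d = −½ ln(1 − 2P − Q) − ¼ ln(1 − 2Q).
1 − 2P − Q = 0.61442, giving −½ ln(0.61442) = 0.243538.
1 − 2Q = 0.350052, giving −¼ ln(0.350052) = 0.262418.
d = 0.243538 + 0.262418 = 0.505956.
Under a molecular clock d = 2μt, so t = d/(2μ) = 0.505956 / (2 × 1.1 × 10^-8) = 23.00 million years.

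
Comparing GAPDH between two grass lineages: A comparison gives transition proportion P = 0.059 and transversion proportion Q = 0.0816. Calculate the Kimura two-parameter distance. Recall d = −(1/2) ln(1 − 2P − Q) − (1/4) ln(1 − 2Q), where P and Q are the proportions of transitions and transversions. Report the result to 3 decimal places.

Under the Kimura two-parameter model, d = −½ ln(1 − 2P − Q) − ¼ ln(1 − 2Q).
1 − 2P − Q = 0.8004, giving −½ ln(0.8004) = 0.111322.
1 − 2Q = 0.8368, giving −¼ ln(0.8368) = 0.044543.
d = 0.111322 + 0.044543 = 0.155865.

0.156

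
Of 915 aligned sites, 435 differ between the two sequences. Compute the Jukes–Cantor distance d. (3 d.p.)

p = 435/915 ≈ 0.47541.
d = −(3/4) ln(1 − 4p/3) = −0.75 ln(1 − 0.63388) = −0.75 ln(0.36612)
  = −0.75 × (-1.004794) = 0.753596 substitutions/site.

0.754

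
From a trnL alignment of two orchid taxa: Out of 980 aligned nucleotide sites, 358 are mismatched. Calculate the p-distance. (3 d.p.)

p = 358/980 = 0.365306… ≈ 0.365 (to 3 d.p.).

0.365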